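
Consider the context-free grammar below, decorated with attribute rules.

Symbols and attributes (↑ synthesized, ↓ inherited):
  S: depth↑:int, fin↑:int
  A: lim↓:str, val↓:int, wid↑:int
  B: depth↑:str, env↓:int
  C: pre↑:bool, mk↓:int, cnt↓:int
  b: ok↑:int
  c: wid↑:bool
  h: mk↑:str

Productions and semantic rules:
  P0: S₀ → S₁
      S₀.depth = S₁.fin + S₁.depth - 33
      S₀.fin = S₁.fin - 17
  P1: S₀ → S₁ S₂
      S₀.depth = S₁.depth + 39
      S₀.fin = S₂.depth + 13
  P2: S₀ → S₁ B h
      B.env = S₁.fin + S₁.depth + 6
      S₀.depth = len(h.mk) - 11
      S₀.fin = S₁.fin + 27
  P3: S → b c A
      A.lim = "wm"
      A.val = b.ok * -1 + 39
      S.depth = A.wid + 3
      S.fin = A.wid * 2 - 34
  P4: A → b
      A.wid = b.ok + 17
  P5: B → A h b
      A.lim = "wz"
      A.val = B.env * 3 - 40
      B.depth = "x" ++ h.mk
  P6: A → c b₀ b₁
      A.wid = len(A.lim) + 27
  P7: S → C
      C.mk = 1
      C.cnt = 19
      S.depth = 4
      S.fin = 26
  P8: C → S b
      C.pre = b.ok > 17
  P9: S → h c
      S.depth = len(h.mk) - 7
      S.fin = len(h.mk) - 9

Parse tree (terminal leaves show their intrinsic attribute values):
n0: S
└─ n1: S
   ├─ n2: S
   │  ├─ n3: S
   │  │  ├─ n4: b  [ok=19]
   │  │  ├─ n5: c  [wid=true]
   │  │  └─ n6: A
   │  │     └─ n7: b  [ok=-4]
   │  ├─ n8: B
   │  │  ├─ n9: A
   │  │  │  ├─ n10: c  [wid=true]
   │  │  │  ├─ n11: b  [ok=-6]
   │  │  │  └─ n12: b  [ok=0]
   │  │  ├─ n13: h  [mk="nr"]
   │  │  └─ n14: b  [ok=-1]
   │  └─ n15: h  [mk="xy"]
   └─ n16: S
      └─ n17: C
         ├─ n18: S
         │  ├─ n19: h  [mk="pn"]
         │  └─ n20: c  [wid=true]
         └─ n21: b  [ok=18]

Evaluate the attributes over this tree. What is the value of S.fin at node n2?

19

1. n4.ok = 19  [terminal]
2. n5.wid = true  [terminal]
3. n6.lim = "wm"  ["wm"]
4. n6.val = 20  [b.ok * -1 + 39]
5. n7.ok = -4  [terminal]
6. n6.wid = 13  [b.ok + 17]
7. n3.depth = 16  [A.wid + 3]
8. n3.fin = -8  [A.wid * 2 - 34]
9. n8.env = 14  [S₁.fin + S₁.depth + 6]
10. n9.lim = "wz"  ["wz"]
11. n9.val = 2  [B.env * 3 - 40]
12. n10.wid = true  [terminal]
13. n11.ok = -6  [terminal]
14. n12.ok = 0  [terminal]
15. n9.wid = 29  [len(A.lim) + 27]
16. n13.mk = "nr"  [terminal]
17. n14.ok = -1  [terminal]
18. n8.depth = "xnr"  ["x" ++ h.mk]
19. n15.mk = "xy"  [terminal]
20. n2.depth = -9  [len(h.mk) - 11]
21. n2.fin = 19  [S₁.fin + 27]
22. n17.mk = 1  [1]
23. n17.cnt = 19  [19]
24. n19.mk = "pn"  [terminal]
25. n20.wid = true  [terminal]
26. n18.depth = -5  [len(h.mk) - 7]
27. n18.fin = -7  [len(h.mk) - 9]
28. n21.ok = 18  [terminal]
29. n17.pre = true  [b.ok > 17]
30. n16.depth = 4  [4]
31. n16.fin = 26  [26]
32. n1.depth = 30  [S₁.depth + 39]
33. n1.fin = 17  [S₂.depth + 13]
34. n0.depth = 14  [S₁.fin + S₁.depth - 33]
35. n0.fin = 0  [S₁.fin - 17]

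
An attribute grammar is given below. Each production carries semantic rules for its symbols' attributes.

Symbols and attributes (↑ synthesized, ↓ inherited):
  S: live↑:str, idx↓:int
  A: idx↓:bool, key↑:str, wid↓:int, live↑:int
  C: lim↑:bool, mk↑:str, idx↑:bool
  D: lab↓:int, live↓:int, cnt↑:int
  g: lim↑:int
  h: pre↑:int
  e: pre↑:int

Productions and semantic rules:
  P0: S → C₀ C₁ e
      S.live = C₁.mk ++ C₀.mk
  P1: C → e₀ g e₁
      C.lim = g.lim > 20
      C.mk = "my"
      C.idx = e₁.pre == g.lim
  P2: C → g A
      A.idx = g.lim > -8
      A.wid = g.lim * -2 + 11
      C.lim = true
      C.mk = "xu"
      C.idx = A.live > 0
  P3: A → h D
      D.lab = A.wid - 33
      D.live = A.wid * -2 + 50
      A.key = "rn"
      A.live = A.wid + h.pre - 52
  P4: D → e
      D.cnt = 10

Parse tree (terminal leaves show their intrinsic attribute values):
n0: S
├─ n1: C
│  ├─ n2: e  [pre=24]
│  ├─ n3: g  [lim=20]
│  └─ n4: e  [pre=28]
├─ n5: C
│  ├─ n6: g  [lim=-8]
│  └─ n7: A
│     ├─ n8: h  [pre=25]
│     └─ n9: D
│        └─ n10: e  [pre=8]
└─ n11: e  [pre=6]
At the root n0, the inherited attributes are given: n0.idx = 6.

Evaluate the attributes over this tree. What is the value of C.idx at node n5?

1. n0.idx = 6  [given at root]
2. n2.pre = 24  [terminal]
3. n3.lim = 20  [terminal]
4. n4.pre = 28  [terminal]
5. n1.lim = false  [g.lim > 20]
6. n1.mk = "my"  ["my"]
7. n1.idx = false  [e₁.pre == g.lim]
8. n6.lim = -8  [terminal]
9. n7.idx = false  [g.lim > -8]
10. n7.wid = 27  [g.lim * -2 + 11]
11. n8.pre = 25  [terminal]
12. n9.lab = -6  [A.wid - 33]
13. n9.live = -4  [A.wid * -2 + 50]
14. n10.pre = 8  [terminal]
15. n9.cnt = 10  [10]
16. n7.key = "rn"  ["rn"]
17. n7.live = 0  [A.wid + h.pre - 52]
18. n5.lim = true  [true]
19. n5.mk = "xu"  ["xu"]
20. n5.idx = false  [A.live > 0]
21. n11.pre = 6  [terminal]
22. n0.live = "xumy"  [C₁.mk ++ C₀.mk]

false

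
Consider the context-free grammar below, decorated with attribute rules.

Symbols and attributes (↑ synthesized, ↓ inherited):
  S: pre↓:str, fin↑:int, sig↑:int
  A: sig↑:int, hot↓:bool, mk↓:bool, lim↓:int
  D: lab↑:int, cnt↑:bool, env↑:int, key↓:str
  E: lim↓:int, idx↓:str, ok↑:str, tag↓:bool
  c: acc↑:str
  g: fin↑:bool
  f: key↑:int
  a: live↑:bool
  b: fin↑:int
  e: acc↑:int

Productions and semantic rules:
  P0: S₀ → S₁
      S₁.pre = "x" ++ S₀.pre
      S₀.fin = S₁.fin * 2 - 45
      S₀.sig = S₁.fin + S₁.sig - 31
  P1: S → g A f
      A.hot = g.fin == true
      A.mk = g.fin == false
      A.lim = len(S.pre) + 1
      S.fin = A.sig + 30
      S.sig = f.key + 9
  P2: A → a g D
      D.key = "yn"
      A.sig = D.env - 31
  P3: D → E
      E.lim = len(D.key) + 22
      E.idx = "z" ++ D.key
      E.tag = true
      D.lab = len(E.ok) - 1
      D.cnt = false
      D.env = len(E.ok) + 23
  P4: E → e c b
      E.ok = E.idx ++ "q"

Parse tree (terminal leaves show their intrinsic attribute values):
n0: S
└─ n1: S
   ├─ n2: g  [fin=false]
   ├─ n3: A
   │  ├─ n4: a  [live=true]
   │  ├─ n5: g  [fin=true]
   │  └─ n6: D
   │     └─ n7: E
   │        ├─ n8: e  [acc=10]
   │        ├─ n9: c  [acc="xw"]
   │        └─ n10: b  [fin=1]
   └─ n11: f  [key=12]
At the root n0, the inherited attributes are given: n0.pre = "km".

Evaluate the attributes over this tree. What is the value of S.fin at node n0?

7

1. n0.pre = "km"  [given at root]
2. n1.pre = "xkm"  ["x" ++ S₀.pre]
3. n2.fin = false  [terminal]
4. n3.hot = false  [g.fin == true]
5. n3.mk = true  [g.fin == false]
6. n3.lim = 4  [len(S.pre) + 1]
7. n4.live = true  [terminal]
8. n5.fin = true  [terminal]
9. n6.key = "yn"  ["yn"]
10. n7.lim = 24  [len(D.key) + 22]
11. n7.idx = "zyn"  ["z" ++ D.key]
12. n7.tag = true  [true]
13. n8.acc = 10  [terminal]
14. n9.acc = "xw"  [terminal]
15. n10.fin = 1  [terminal]
16. n7.ok = "zynq"  [E.idx ++ "q"]
17. n6.lab = 3  [len(E.ok) - 1]
18. n6.cnt = false  [false]
19. n6.env = 27  [len(E.ok) + 23]
20. n3.sig = -4  [D.env - 31]
21. n11.key = 12  [terminal]
22. n1.fin = 26  [A.sig + 30]
23. n1.sig = 21  [f.key + 9]
24. n0.fin = 7  [S₁.fin * 2 - 45]
25. n0.sig = 16  [S₁.fin + S₁.sig - 31]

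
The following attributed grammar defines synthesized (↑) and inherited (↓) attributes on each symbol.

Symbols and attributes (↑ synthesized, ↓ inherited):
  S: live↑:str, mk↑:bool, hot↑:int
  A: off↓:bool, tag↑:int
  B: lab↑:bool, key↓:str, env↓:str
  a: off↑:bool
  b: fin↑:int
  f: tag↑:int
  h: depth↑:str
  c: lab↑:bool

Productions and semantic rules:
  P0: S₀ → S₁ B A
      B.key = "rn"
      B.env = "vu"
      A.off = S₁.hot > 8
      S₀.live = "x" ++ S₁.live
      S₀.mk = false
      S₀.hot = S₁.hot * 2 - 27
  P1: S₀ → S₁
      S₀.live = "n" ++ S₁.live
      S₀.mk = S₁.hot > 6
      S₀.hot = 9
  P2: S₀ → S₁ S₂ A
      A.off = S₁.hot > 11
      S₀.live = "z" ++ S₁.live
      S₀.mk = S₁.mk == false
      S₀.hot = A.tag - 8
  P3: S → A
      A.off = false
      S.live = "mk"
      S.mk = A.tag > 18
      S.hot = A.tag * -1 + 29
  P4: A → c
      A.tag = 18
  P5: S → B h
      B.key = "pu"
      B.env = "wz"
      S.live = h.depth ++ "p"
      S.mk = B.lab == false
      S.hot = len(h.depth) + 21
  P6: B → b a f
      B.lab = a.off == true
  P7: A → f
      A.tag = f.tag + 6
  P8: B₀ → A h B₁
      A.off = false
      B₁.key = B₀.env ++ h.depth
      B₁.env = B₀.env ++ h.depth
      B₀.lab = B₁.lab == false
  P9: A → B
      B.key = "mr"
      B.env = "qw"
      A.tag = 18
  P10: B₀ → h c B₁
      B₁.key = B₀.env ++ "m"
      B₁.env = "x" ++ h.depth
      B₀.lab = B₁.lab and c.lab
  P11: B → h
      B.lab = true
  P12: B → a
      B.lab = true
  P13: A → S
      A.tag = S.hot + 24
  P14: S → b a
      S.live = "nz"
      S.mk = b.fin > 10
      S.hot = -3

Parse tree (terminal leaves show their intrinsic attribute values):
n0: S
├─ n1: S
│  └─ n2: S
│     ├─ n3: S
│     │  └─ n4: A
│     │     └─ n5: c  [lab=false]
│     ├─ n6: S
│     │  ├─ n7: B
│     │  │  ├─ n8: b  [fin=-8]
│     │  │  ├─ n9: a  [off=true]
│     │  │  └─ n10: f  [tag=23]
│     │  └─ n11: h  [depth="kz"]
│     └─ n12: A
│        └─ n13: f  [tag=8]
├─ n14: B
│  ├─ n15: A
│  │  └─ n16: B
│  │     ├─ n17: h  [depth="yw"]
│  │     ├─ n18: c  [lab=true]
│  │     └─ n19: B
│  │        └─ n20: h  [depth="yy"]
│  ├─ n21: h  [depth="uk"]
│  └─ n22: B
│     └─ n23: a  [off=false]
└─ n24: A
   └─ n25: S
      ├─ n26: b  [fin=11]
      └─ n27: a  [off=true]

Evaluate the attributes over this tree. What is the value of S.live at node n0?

1. n4.off = false  [false]
2. n5.lab = false  [terminal]
3. n4.tag = 18  [18]
4. n3.live = "mk"  ["mk"]
5. n3.mk = false  [A.tag > 18]
6. n3.hot = 11  [A.tag * -1 + 29]
7. n7.key = "pu"  ["pu"]
8. n7.env = "wz"  ["wz"]
9. n8.fin = -8  [terminal]
10. n9.off = true  [terminal]
11. n10.tag = 23  [terminal]
12. n7.lab = true  [a.off == true]
13. n11.depth = "kz"  [terminal]
14. n6.live = "kzp"  [h.depth ++ "p"]
15. n6.mk = false  [B.lab == false]
16. n6.hot = 23  [len(h.depth) + 21]
17. n12.off = false  [S₁.hot > 11]
18. n13.tag = 8  [terminal]
19. n12.tag = 14  [f.tag + 6]
20. n2.live = "zmk"  ["z" ++ S₁.live]
21. n2.mk = true  [S₁.mk == false]
22. n2.hot = 6  [A.tag - 8]
23. n1.live = "nzmk"  ["n" ++ S₁.live]
24. n1.mk = false  [S₁.hot > 6]
25. n1.hot = 9  [9]
26. n14.key = "rn"  ["rn"]
27. n14.env = "vu"  ["vu"]
28. n15.off = false  [false]
29. n16.key = "mr"  ["mr"]
30. n16.env = "qw"  ["qw"]
31. n17.depth = "yw"  [terminal]
32. n18.lab = true  [terminal]
33. n19.key = "qwm"  [B₀.env ++ "m"]
34. n19.env = "xyw"  ["x" ++ h.depth]
35. n20.depth = "yy"  [terminal]
36. n19.lab = true  [true]
37. n16.lab = true  [B₁.lab and c.lab]
38. n15.tag = 18  [18]
39. n21.depth = "uk"  [terminal]
40. n22.key = "vuuk"  [B₀.env ++ h.depth]
41. n22.env = "vuuk"  [B₀.env ++ h.depth]
42. n23.off = false  [terminal]
43. n22.lab = true  [true]
44. n14.lab = false  [B₁.lab == false]
45. n24.off = true  [S₁.hot > 8]
46. n26.fin = 11  [terminal]
47. n27.off = true  [terminal]
48. n25.live = "nz"  ["nz"]
49. n25.mk = true  [b.fin > 10]
50. n25.hot = -3  [-3]
51. n24.tag = 21  [S.hot + 24]
52. n0.live = "xnzmk"  ["x" ++ S₁.live]
53. n0.mk = false  [false]
54. n0.hot = -9  [S₁.hot * 2 - 27]

"xnzmk"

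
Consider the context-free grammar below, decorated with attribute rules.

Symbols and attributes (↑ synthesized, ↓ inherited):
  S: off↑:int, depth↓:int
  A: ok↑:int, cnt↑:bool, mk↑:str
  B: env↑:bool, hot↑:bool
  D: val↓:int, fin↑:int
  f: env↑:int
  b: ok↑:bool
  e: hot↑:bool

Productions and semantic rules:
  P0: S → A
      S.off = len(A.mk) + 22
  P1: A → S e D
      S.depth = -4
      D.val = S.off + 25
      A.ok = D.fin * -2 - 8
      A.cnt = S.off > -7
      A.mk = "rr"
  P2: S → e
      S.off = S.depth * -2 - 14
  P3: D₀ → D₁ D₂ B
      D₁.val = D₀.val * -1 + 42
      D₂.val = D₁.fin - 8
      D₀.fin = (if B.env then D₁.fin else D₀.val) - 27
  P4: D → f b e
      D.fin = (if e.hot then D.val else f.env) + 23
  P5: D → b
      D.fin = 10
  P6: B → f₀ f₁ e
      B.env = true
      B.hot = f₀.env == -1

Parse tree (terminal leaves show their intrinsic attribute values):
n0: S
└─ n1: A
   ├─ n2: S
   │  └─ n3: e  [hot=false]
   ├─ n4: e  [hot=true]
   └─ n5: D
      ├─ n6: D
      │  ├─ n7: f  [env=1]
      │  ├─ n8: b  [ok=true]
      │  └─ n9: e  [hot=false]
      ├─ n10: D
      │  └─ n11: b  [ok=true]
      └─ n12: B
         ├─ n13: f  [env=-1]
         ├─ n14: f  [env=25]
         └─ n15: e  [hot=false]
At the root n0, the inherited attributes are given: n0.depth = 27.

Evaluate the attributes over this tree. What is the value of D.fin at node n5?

1. n0.depth = 27  [given at root]
2. n2.depth = -4  [-4]
3. n3.hot = false  [terminal]
4. n2.off = -6  [S.depth * -2 - 14]
5. n4.hot = true  [terminal]
6. n5.val = 19  [S.off + 25]
7. n6.val = 23  [D₀.val * -1 + 42]
8. n7.env = 1  [terminal]
9. n8.ok = true  [terminal]
10. n9.hot = false  [terminal]
11. n6.fin = 24  [(if e.hot then D.val else f.env) + 23]
12. n10.val = 16  [D₁.fin - 8]
13. n11.ok = true  [terminal]
14. n10.fin = 10  [10]
15. n13.env = -1  [terminal]
16. n14.env = 25  [terminal]
17. n15.hot = false  [terminal]
18. n12.env = true  [true]
19. n12.hot = true  [f₀.env == -1]
20. n5.fin = -3  [(if B.env then D₁.fin else D₀.val) - 27]
21. n1.ok = -2  [D.fin * -2 - 8]
22. n1.cnt = true  [S.off > -7]
23. n1.mk = "rr"  ["rr"]
24. n0.off = 24  [len(A.mk) + 22]

-3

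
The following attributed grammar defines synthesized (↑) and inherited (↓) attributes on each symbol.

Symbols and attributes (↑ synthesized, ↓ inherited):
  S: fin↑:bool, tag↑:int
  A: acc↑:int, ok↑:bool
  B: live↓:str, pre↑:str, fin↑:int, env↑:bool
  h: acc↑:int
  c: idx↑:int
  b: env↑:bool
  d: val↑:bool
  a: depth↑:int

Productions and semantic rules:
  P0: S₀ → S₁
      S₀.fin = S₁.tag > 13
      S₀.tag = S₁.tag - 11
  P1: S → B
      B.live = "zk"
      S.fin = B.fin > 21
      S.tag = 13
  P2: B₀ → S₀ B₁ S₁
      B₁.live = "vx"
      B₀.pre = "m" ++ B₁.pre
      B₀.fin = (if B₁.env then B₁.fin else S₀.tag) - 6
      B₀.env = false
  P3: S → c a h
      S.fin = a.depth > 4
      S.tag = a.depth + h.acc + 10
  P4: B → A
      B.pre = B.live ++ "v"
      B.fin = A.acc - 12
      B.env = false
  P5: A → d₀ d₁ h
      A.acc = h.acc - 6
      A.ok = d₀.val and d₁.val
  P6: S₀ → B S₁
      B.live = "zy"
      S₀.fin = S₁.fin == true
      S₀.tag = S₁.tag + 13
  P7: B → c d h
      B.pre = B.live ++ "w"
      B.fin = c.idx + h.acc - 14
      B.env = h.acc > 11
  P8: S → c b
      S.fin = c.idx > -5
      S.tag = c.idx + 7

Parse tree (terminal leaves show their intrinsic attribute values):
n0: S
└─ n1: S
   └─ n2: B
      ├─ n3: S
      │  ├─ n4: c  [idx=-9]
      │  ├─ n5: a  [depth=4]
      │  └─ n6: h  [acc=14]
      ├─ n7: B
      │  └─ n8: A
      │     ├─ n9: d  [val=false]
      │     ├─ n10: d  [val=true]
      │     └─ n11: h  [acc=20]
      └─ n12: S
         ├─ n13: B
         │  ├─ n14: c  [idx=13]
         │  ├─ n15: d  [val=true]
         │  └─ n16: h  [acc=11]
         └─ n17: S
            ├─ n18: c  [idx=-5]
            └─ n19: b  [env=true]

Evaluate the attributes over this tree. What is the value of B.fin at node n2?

22

1. n2.live = "zk"  ["zk"]
2. n4.idx = -9  [terminal]
3. n5.depth = 4  [terminal]
4. n6.acc = 14  [terminal]
5. n3.fin = false  [a.depth > 4]
6. n3.tag = 28  [a.depth + h.acc + 10]
7. n7.live = "vx"  ["vx"]
8. n9.val = false  [terminal]
9. n10.val = true  [terminal]
10. n11.acc = 20  [terminal]
11. n8.acc = 14  [h.acc - 6]
12. n8.ok = false  [d₀.val and d₁.val]
13. n7.pre = "vxv"  [B.live ++ "v"]
14. n7.fin = 2  [A.acc - 12]
15. n7.env = false  [false]
16. n13.live = "zy"  ["zy"]
17. n14.idx = 13  [terminal]
18. n15.val = true  [terminal]
19. n16.acc = 11  [terminal]
20. n13.pre = "zyw"  [B.live ++ "w"]
21. n13.fin = 10  [c.idx + h.acc - 14]
22. n13.env = false  [h.acc > 11]
23. n18.idx = -5  [terminal]
24. n19.env = true  [terminal]
25. n17.fin = false  [c.idx > -5]
26. n17.tag = 2  [c.idx + 7]
27. n12.fin = false  [S₁.fin == true]
28. n12.tag = 15  [S₁.tag + 13]
29. n2.pre = "mvxv"  ["m" ++ B₁.pre]
30. n2.fin = 22  [(if B₁.env then B₁.fin else S₀.tag) - 6]
31. n2.env = false  [false]
32. n1.fin = true  [B.fin > 21]
33. n1.tag = 13  [13]
34. n0.fin = false  [S₁.tag > 13]
35. n0.tag = 2  [S₁.tag - 11]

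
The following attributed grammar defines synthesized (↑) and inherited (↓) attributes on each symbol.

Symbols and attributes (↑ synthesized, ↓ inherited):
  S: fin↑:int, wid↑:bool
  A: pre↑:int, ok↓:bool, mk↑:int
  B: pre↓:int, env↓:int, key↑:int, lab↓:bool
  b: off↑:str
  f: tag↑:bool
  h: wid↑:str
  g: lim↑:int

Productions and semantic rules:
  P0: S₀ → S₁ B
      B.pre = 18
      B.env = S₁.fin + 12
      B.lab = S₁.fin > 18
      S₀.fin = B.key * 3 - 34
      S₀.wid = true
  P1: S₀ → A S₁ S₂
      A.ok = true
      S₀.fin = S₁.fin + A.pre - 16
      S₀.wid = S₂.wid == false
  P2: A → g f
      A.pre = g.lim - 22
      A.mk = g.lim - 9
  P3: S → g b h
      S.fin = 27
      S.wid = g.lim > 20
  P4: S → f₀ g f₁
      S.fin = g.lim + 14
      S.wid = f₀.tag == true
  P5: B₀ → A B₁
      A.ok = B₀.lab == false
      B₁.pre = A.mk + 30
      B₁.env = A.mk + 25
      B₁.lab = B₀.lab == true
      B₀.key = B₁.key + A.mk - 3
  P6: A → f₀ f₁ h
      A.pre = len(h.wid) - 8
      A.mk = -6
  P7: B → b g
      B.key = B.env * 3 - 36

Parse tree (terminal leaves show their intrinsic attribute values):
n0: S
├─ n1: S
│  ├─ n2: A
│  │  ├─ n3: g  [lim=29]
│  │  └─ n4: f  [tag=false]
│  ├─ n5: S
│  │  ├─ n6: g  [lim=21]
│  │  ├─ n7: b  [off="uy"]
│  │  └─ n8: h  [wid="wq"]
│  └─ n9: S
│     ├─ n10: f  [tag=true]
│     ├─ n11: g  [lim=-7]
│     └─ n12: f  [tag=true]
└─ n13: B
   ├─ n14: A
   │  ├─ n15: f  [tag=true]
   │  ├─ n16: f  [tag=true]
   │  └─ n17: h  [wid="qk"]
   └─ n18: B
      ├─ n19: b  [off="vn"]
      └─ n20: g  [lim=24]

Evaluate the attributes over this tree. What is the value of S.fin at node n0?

1. n2.ok = true  [true]
2. n3.lim = 29  [terminal]
3. n4.tag = false  [terminal]
4. n2.pre = 7  [g.lim - 22]
5. n2.mk = 20  [g.lim - 9]
6. n6.lim = 21  [terminal]
7. n7.off = "uy"  [terminal]
8. n8.wid = "wq"  [terminal]
9. n5.fin = 27  [27]
10. n5.wid = true  [g.lim > 20]
11. n10.tag = true  [terminal]
12. n11.lim = -7  [terminal]
13. n12.tag = true  [terminal]
14. n9.fin = 7  [g.lim + 14]
15. n9.wid = true  [f₀.tag == true]
16. n1.fin = 18  [S₁.fin + A.pre - 16]
17. n1.wid = false  [S₂.wid == false]
18. n13.pre = 18  [18]
19. n13.env = 30  [S₁.fin + 12]
20. n13.lab = false  [S₁.fin > 18]
21. n14.ok = true  [B₀.lab == false]
22. n15.tag = true  [terminal]
23. n16.tag = true  [terminal]
24. n17.wid = "qk"  [terminal]
25. n14.pre = -6  [len(h.wid) - 8]
26. n14.mk = -6  [-6]
27. n18.pre = 24  [A.mk + 30]
28. n18.env = 19  [A.mk + 25]
29. n18.lab = false  [B₀.lab == true]
30. n19.off = "vn"  [terminal]
31. n20.lim = 24  [terminal]
32. n18.key = 21  [B.env * 3 - 36]
33. n13.key = 12  [B₁.key + A.mk - 3]
34. n0.fin = 2  [B.key * 3 - 34]
35. n0.wid = true  [true]

2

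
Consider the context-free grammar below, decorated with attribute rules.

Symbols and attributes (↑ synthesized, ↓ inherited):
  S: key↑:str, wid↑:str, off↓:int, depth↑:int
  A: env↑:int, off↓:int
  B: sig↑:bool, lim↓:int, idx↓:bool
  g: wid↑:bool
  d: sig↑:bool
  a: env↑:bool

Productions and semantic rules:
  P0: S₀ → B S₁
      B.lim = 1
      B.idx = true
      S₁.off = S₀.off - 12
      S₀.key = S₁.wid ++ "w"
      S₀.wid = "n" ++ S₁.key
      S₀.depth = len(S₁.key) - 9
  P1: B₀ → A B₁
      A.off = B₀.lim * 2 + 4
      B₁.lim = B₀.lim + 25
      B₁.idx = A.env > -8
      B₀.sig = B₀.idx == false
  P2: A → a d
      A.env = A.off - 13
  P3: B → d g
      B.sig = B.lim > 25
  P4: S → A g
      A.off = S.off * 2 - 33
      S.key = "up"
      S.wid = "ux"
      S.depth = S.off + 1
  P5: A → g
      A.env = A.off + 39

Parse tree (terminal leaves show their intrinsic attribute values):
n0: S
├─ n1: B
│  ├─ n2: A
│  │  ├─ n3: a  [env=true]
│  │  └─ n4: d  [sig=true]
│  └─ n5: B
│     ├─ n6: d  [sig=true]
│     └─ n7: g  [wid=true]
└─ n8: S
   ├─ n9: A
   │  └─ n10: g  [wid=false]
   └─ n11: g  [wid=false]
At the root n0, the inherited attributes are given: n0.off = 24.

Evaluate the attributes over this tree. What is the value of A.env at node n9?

30

1. n0.off = 24  [given at root]
2. n1.lim = 1  [1]
3. n1.idx = true  [true]
4. n2.off = 6  [B₀.lim * 2 + 4]
5. n3.env = true  [terminal]
6. n4.sig = true  [terminal]
7. n2.env = -7  [A.off - 13]
8. n5.lim = 26  [B₀.lim + 25]
9. n5.idx = true  [A.env > -8]
10. n6.sig = true  [terminal]
11. n7.wid = true  [terminal]
12. n5.sig = true  [B.lim > 25]
13. n1.sig = false  [B₀.idx == false]
14. n8.off = 12  [S₀.off - 12]
15. n9.off = -9  [S.off * 2 - 33]
16. n10.wid = false  [terminal]
17. n9.env = 30  [A.off + 39]
18. n11.wid = false  [terminal]
19. n8.key = "up"  ["up"]
20. n8.wid = "ux"  ["ux"]
21. n8.depth = 13  [S.off + 1]
22. n0.key = "uxw"  [S₁.wid ++ "w"]
23. n0.wid = "nup"  ["n" ++ S₁.key]
24. n0.depth = -7  [len(S₁.key) - 9]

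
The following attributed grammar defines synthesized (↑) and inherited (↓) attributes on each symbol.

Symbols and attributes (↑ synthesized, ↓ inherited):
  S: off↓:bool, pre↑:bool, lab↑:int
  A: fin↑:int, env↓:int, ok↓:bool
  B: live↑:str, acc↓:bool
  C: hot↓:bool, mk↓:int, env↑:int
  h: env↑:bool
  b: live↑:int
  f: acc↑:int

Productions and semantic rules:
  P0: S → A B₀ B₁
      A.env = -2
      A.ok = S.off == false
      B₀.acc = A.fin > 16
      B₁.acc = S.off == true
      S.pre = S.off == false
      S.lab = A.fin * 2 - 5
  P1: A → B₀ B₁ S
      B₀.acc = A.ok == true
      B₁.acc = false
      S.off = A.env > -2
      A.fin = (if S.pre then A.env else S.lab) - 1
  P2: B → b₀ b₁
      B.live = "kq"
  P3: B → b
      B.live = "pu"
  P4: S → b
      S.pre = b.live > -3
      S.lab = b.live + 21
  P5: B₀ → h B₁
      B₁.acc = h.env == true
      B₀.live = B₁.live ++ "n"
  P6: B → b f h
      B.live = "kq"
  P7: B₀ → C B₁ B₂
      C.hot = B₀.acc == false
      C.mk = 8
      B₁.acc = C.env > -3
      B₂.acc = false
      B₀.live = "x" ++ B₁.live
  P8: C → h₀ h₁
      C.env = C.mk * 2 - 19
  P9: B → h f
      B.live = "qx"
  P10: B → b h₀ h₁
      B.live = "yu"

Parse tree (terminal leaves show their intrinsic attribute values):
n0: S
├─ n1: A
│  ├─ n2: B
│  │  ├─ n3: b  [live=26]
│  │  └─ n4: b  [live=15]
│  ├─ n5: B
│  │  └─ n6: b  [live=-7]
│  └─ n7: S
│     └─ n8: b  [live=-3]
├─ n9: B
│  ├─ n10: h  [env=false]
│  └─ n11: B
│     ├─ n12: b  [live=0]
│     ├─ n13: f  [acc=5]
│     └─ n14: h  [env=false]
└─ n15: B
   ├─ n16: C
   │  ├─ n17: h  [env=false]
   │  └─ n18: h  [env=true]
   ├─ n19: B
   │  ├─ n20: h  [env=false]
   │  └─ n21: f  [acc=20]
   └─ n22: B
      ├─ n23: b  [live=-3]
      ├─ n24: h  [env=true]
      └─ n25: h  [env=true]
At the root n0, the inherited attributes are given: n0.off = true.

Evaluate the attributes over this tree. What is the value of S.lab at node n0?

29

1. n0.off = true  [given at root]
2. n1.env = -2  [-2]
3. n1.ok = false  [S.off == false]
4. n2.acc = false  [A.ok == true]
5. n3.live = 26  [terminal]
6. n4.live = 15  [terminal]
7. n2.live = "kq"  ["kq"]
8. n5.acc = false  [false]
9. n6.live = -7  [terminal]
10. n5.live = "pu"  ["pu"]
11. n7.off = false  [A.env > -2]
12. n8.live = -3  [terminal]
13. n7.pre = false  [b.live > -3]
14. n7.lab = 18  [b.live + 21]
15. n1.fin = 17  [(if S.pre then A.env else S.lab) - 1]
16. n9.acc = true  [A.fin > 16]
17. n10.env = false  [terminal]
18. n11.acc = false  [h.env == true]
19. n12.live = 0  [terminal]
20. n13.acc = 5  [terminal]
21. n14.env = false  [terminal]
22. n11.live = "kq"  ["kq"]
23. n9.live = "kqn"  [B₁.live ++ "n"]
24. n15.acc = true  [S.off == true]
25. n16.hot = false  [B₀.acc == false]
26. n16.mk = 8  [8]
27. n17.env = false  [terminal]
28. n18.env = true  [terminal]
29. n16.env = -3  [C.mk * 2 - 19]
30. n19.acc = false  [C.env > -3]
31. n20.env = false  [terminal]
32. n21.acc = 20  [terminal]
33. n19.live = "qx"  ["qx"]
34. n22.acc = false  [false]
35. n23.live = -3  [terminal]
36. n24.env = true  [terminal]
37. n25.env = true  [terminal]
38. n22.live = "yu"  ["yu"]
39. n15.live = "xqx"  ["x" ++ B₁.live]
40. n0.pre = false  [S.off == false]
41. n0.lab = 29  [A.fin * 2 - 5]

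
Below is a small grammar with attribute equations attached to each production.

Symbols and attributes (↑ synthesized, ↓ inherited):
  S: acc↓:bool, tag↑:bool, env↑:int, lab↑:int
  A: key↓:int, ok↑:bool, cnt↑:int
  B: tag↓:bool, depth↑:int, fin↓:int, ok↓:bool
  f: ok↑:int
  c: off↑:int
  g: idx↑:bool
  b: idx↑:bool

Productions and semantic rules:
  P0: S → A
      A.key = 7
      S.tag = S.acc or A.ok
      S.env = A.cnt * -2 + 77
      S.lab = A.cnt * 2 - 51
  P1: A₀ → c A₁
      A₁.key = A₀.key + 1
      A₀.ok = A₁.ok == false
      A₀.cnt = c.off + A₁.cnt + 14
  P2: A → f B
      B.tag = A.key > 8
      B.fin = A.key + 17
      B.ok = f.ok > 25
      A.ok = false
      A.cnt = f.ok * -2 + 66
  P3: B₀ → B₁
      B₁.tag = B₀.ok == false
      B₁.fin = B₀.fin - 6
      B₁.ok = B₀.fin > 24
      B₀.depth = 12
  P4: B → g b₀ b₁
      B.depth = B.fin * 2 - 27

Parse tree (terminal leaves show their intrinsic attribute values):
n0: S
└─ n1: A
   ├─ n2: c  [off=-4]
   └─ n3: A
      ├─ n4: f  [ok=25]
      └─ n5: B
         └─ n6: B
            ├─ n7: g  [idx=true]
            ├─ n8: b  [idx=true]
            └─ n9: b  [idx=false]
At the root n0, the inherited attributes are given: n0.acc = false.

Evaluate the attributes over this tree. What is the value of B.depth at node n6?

11

1. n0.acc = false  [given at root]
2. n1.key = 7  [7]
3. n2.off = -4  [terminal]
4. n3.key = 8  [A₀.key + 1]
5. n4.ok = 25  [terminal]
6. n5.tag = false  [A.key > 8]
7. n5.fin = 25  [A.key + 17]
8. n5.ok = false  [f.ok > 25]
9. n6.tag = true  [B₀.ok == false]
10. n6.fin = 19  [B₀.fin - 6]
11. n6.ok = true  [B₀.fin > 24]
12. n7.idx = true  [terminal]
13. n8.idx = true  [terminal]
14. n9.idx = false  [terminal]
15. n6.depth = 11  [B.fin * 2 - 27]
16. n5.depth = 12  [12]
17. n3.ok = false  [false]
18. n3.cnt = 16  [f.ok * -2 + 66]
19. n1.ok = true  [A₁.ok == false]
20. n1.cnt = 26  [c.off + A₁.cnt + 14]
21. n0.tag = true  [S.acc or A.ok]
22. n0.env = 25  [A.cnt * -2 + 77]
23. n0.lab = 1  [A.cnt * 2 - 51]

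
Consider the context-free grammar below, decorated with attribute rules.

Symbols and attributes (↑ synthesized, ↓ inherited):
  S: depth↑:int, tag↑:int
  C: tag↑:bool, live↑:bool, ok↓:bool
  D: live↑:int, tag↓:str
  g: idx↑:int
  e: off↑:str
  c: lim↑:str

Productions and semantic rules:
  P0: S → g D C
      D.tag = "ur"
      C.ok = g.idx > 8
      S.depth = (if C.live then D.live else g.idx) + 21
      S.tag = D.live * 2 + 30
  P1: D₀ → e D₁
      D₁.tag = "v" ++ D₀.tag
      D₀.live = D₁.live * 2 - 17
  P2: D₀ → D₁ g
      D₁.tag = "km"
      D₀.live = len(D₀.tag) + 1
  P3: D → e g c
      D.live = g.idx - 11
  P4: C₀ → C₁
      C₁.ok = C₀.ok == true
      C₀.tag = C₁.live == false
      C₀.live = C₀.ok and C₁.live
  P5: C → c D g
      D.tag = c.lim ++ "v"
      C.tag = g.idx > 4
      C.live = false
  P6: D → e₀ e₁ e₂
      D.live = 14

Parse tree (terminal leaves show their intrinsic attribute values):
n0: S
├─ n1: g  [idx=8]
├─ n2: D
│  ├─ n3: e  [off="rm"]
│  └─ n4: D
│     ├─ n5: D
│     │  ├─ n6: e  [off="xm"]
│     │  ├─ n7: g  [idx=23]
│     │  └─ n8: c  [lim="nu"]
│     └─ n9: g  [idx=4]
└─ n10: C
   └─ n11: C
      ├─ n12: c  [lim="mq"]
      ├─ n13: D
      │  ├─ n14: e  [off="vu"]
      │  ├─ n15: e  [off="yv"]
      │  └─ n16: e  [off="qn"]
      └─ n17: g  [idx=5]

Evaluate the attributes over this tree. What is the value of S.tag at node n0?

12

1. n1.idx = 8  [terminal]
2. n2.tag = "ur"  ["ur"]
3. n3.off = "rm"  [terminal]
4. n4.tag = "vur"  ["v" ++ D₀.tag]
5. n5.tag = "km"  ["km"]
6. n6.off = "xm"  [terminal]
7. n7.idx = 23  [terminal]
8. n8.lim = "nu"  [terminal]
9. n5.live = 12  [g.idx - 11]
10. n9.idx = 4  [terminal]
11. n4.live = 4  [len(D₀.tag) + 1]
12. n2.live = -9  [D₁.live * 2 - 17]
13. n10.ok = false  [g.idx > 8]
14. n11.ok = false  [C₀.ok == true]
15. n12.lim = "mq"  [terminal]
16. n13.tag = "mqv"  [c.lim ++ "v"]
17. n14.off = "vu"  [terminal]
18. n15.off = "yv"  [terminal]
19. n16.off = "qn"  [terminal]
20. n13.live = 14  [14]
21. n17.idx = 5  [terminal]
22. n11.tag = true  [g.idx > 4]
23. n11.live = false  [false]
24. n10.tag = true  [C₁.live == false]
25. n10.live = false  [C₀.ok and C₁.live]
26. n0.depth = 29  [(if C.live then D.live else g.idx) + 21]
27. n0.tag = 12  [D.live * 2 + 30]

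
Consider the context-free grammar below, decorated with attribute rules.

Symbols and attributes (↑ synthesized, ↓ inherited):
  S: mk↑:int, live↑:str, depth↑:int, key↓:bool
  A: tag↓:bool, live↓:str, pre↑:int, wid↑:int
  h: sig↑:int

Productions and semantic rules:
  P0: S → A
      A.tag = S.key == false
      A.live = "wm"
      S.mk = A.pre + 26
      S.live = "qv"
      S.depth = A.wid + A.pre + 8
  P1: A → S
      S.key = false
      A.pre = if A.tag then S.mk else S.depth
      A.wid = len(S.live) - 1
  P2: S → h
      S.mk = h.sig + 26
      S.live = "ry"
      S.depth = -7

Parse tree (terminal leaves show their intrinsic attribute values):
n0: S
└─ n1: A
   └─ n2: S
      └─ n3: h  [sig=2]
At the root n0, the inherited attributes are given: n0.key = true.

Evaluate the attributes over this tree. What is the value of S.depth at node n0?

1. n0.key = true  [given at root]
2. n1.tag = false  [S.key == false]
3. n1.live = "wm"  ["wm"]
4. n2.key = false  [false]
5. n3.sig = 2  [terminal]
6. n2.mk = 28  [h.sig + 26]
7. n2.live = "ry"  ["ry"]
8. n2.depth = -7  [-7]
9. n1.pre = -7  [if A.tag then S.mk else S.depth]
10. n1.wid = 1  [len(S.live) - 1]
11. n0.mk = 19  [A.pre + 26]
12. n0.live = "qv"  ["qv"]
13. n0.depth = 2  [A.wid + A.pre + 8]

2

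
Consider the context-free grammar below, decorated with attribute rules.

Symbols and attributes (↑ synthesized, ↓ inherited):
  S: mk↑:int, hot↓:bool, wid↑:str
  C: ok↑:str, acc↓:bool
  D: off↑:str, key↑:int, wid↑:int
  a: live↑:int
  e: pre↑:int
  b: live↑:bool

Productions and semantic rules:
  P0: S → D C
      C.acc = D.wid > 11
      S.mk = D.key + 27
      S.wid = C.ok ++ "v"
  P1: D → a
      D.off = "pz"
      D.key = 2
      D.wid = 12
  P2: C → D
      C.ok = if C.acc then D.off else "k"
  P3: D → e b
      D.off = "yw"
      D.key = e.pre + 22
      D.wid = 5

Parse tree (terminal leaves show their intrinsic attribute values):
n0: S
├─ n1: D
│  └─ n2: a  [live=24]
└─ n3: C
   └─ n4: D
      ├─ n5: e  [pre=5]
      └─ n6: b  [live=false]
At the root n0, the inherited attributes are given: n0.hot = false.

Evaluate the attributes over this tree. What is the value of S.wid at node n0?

"ywv"

1. n0.hot = false  [given at root]
2. n2.live = 24  [terminal]
3. n1.off = "pz"  ["pz"]
4. n1.key = 2  [2]
5. n1.wid = 12  [12]
6. n3.acc = true  [D.wid > 11]
7. n5.pre = 5  [terminal]
8. n6.live = false  [terminal]
9. n4.off = "yw"  ["yw"]
10. n4.key = 27  [e.pre + 22]
11. n4.wid = 5  [5]
12. n3.ok = "yw"  [if C.acc then D.off else "k"]
13. n0.mk = 29  [D.key + 27]
14. n0.wid = "ywv"  [C.ok ++ "v"]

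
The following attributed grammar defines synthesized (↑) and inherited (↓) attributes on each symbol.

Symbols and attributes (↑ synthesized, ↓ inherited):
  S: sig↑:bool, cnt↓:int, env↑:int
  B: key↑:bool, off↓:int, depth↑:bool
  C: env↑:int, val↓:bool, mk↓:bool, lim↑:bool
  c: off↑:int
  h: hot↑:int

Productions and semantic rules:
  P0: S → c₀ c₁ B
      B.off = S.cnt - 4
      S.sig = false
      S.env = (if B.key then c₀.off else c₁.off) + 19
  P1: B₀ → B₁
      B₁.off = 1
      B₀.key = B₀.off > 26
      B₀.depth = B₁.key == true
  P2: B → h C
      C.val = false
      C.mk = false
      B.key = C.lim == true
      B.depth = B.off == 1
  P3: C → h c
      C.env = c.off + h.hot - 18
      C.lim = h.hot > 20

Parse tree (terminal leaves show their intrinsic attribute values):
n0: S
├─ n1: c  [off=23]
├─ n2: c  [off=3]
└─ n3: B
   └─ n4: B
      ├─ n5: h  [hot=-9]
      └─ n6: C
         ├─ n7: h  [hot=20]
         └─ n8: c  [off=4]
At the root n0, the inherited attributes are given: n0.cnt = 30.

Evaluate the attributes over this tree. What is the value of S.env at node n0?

22

1. n0.cnt = 30  [given at root]
2. n1.off = 23  [terminal]
3. n2.off = 3  [terminal]
4. n3.off = 26  [S.cnt - 4]
5. n4.off = 1  [1]
6. n5.hot = -9  [terminal]
7. n6.val = false  [false]
8. n6.mk = false  [false]
9. n7.hot = 20  [terminal]
10. n8.off = 4  [terminal]
11. n6.env = 6  [c.off + h.hot - 18]
12. n6.lim = false  [h.hot > 20]
13. n4.key = false  [C.lim == true]
14. n4.depth = true  [B.off == 1]
15. n3.key = false  [B₀.off > 26]
16. n3.depth = false  [B₁.key == true]
17. n0.sig = false  [false]
18. n0.env = 22  [(if B.key then c₀.off else c₁.off) + 19]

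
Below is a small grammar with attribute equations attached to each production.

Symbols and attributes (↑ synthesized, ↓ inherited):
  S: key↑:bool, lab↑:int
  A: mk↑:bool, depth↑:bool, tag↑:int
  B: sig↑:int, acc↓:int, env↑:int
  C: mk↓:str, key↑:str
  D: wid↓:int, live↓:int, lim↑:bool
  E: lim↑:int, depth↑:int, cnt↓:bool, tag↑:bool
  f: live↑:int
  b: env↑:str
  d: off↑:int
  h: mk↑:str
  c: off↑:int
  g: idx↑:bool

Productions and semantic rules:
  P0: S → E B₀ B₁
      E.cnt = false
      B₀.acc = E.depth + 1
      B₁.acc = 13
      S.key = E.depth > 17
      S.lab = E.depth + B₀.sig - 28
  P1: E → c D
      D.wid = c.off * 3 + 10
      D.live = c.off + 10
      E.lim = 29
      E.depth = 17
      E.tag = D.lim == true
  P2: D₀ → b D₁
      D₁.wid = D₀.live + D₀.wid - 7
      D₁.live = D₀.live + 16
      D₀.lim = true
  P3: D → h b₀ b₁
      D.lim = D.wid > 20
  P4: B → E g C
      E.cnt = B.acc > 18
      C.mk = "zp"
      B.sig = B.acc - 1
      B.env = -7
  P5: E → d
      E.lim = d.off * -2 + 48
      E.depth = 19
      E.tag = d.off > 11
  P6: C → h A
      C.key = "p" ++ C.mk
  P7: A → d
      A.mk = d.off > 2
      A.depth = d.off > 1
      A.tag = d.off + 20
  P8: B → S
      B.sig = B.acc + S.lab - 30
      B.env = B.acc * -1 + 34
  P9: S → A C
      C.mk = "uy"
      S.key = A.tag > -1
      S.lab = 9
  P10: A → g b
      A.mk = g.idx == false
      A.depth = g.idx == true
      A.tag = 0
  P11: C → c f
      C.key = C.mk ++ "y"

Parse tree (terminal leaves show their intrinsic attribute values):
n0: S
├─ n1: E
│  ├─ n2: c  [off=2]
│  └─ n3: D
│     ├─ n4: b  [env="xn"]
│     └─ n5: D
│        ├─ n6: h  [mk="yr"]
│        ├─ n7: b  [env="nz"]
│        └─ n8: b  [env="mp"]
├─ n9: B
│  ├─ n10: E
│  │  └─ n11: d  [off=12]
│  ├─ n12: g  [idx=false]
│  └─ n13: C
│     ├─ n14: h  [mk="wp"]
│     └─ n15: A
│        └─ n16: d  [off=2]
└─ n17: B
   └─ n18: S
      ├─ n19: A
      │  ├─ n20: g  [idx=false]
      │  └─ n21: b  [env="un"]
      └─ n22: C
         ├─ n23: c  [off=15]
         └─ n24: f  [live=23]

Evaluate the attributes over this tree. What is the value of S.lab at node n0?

6

1. n1.cnt = false  [false]
2. n2.off = 2  [terminal]
3. n3.wid = 16  [c.off * 3 + 10]
4. n3.live = 12  [c.off + 10]
5. n4.env = "xn"  [terminal]
6. n5.wid = 21  [D₀.live + D₀.wid - 7]
7. n5.live = 28  [D₀.live + 16]
8. n6.mk = "yr"  [terminal]
9. n7.env = "nz"  [terminal]
10. n8.env = "mp"  [terminal]
11. n5.lim = true  [D.wid > 20]
12. n3.lim = true  [true]
13. n1.lim = 29  [29]
14. n1.depth = 17  [17]
15. n1.tag = true  [D.lim == true]
16. n9.acc = 18  [E.depth + 1]
17. n10.cnt = false  [B.acc > 18]
18. n11.off = 12  [terminal]
19. n10.lim = 24  [d.off * -2 + 48]
20. n10.depth = 19  [19]
21. n10.tag = true  [d.off > 11]
22. n12.idx = false  [terminal]
23. n13.mk = "zp"  ["zp"]
24. n14.mk = "wp"  [terminal]
25. n16.off = 2  [terminal]
26. n15.mk = false  [d.off > 2]
27. n15.depth = true  [d.off > 1]
28. n15.tag = 22  [d.off + 20]
29. n13.key = "pzp"  ["p" ++ C.mk]
30. n9.sig = 17  [B.acc - 1]
31. n9.env = -7  [-7]
32. n17.acc = 13  [13]
33. n20.idx = false  [terminal]
34. n21.env = "un"  [terminal]
35. n19.mk = true  [g.idx == false]
36. n19.depth = false  [g.idx == true]
37. n19.tag = 0  [0]
38. n22.mk = "uy"  ["uy"]
39. n23.off = 15  [terminal]
40. n24.live = 23  [terminal]
41. n22.key = "uyy"  [C.mk ++ "y"]
42. n18.key = true  [A.tag > -1]
43. n18.lab = 9  [9]
44. n17.sig = -8  [B.acc + S.lab - 30]
45. n17.env = 21  [B.acc * -1 + 34]
46. n0.key = false  [E.depth > 17]
47. n0.lab = 6  [E.depth + B₀.sig - 28]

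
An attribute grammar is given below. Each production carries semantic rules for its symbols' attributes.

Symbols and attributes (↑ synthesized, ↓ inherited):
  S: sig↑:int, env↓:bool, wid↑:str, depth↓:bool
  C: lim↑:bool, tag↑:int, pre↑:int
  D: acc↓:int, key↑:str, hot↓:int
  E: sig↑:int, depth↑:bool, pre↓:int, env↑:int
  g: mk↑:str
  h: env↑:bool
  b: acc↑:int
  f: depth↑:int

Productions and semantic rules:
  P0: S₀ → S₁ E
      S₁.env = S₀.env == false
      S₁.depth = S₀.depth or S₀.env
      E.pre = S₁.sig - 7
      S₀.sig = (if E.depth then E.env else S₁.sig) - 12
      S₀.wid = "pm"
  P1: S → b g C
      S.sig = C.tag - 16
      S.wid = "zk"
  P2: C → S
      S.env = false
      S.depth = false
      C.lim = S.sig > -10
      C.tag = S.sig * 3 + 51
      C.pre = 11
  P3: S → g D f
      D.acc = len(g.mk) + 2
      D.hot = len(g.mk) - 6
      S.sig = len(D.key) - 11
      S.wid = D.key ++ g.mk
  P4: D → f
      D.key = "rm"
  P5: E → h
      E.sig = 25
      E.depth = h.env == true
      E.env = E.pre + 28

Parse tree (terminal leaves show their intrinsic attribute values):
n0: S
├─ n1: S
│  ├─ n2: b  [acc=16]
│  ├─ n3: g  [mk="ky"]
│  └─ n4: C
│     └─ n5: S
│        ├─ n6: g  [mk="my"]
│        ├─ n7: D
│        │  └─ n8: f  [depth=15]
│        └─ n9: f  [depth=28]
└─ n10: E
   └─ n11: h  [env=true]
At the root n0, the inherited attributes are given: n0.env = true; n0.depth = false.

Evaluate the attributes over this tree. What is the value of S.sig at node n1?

8

1. n0.env = true  [given at root]
2. n0.depth = false  [given at root]
3. n1.env = false  [S₀.env == false]
4. n1.depth = true  [S₀.depth or S₀.env]
5. n2.acc = 16  [terminal]
6. n3.mk = "ky"  [terminal]
7. n5.env = false  [false]
8. n5.depth = false  [false]
9. n6.mk = "my"  [terminal]
10. n7.acc = 4  [len(g.mk) + 2]
11. n7.hot = -4  [len(g.mk) - 6]
12. n8.depth = 15  [terminal]
13. n7.key = "rm"  ["rm"]
14. n9.depth = 28  [terminal]
15. n5.sig = -9  [len(D.key) - 11]
16. n5.wid = "rmmy"  [D.key ++ g.mk]
17. n4.lim = true  [S.sig > -10]
18. n4.tag = 24  [S.sig * 3 + 51]
19. n4.pre = 11  [11]
20. n1.sig = 8  [C.tag - 16]
21. n1.wid = "zk"  ["zk"]
22. n10.pre = 1  [S₁.sig - 7]
23. n11.env = true  [terminal]
24. n10.sig = 25  [25]
25. n10.depth = true  [h.env == true]
26. n10.env = 29  [E.pre + 28]
27. n0.sig = 17  [(if E.depth then E.env else S₁.sig) - 12]
28. n0.wid = "pm"  ["pm"]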